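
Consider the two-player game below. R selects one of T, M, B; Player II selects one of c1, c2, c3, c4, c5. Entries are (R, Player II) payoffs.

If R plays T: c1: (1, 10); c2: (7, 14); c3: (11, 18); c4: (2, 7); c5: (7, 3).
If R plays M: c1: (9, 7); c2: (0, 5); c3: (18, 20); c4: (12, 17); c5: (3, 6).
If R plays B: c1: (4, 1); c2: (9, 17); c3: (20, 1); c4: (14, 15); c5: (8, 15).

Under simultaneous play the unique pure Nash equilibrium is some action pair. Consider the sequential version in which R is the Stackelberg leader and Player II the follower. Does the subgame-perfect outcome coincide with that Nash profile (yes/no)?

Backward induction with R moving first.
- T: Player II compares 10, 14, 18, 7, 3 and picks c3; R would get 11.
- M: Player II compares 7, 5, 20, 17, 6 and picks c3; R would get 18.
- B: Player II compares 1, 17, 1, 15, 15 and picks c2; R would get 9.
Among 11, 18, 9, the best is 18 at M. Subgame-perfect outcome: (M, c3) with payoffs (18, 20).
Under simultaneous play:
R's best replies: c1→M; c2→B; c3→B; c4→B; c5→B.
Player II's best replies: T→c3; M→c3; B→c2.
The unique mutual best reply is (B, c2), giving (9, 17).
Sequential outcome (M, c3) differs from the Nash profile (B, c2).

no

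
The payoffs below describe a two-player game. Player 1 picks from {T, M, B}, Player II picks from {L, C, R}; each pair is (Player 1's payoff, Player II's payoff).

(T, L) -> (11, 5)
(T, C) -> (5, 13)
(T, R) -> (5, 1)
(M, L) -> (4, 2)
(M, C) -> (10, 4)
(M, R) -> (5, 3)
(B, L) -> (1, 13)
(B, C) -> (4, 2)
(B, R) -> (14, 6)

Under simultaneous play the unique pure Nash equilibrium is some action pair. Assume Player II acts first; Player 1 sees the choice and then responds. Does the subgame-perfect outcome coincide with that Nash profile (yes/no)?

Backward induction with Player II moving first.
- L: Player 1 compares 11, 4, 1 and picks T; Player II would get 5.
- C: Player 1 compares 5, 10, 4 and picks M; Player II would get 4.
- R: Player 1 compares 5, 5, 14 and picks B; Player II would get 6.
Maximizing over 5, 4, 6, Player II chooses R. Subgame-perfect outcome: (B, R) with payoffs (14, 6).
For the simultaneous game, intersect best replies.
Player 1's best replies: L→T; C→M; R→B.
Player II's best replies: T→C; M→C; B→L.
The unique mutual best reply is (M, C), giving (10, 4).
Sequential outcome (B, R) differs from the Nash profile (M, C).

no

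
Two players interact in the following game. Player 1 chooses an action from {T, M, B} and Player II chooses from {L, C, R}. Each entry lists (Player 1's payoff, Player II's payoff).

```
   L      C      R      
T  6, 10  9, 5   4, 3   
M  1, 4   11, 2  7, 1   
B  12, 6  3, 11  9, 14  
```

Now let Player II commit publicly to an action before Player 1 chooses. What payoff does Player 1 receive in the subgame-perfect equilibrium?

9

Solve by backward induction (Player II leads).
- L → Player 1 plays B (best of 6, 1, 12); Player II gets 6.
- C → Player 1 plays M (best of 9, 11, 3); Player II gets 2.
- R → Player 1 plays B (best of 4, 7, 9); Player II gets 14.
Among 6, 2, 14, the best is 14 at R. Subgame-perfect outcome: (B, R) with payoffs (9, 14).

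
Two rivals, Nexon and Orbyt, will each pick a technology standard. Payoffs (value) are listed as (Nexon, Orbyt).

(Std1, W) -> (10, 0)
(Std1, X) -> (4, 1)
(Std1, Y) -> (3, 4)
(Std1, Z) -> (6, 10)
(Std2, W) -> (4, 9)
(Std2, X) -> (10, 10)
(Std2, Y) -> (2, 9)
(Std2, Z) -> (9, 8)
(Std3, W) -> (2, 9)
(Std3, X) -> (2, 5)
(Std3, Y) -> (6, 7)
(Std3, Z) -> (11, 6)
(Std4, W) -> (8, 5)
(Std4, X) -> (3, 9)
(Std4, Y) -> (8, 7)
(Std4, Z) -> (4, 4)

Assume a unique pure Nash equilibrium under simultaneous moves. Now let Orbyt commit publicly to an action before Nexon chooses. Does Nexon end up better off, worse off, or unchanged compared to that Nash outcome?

unchanged

Solve by backward induction (Orbyt leads).
- W → Nexon plays Std1 (best of 10, 4, 2, 8); Orbyt gets 0.
- X → Nexon plays Std2 (best of 4, 10, 2, 3); Orbyt gets 10.
- Y → Nexon plays Std4 (best of 3, 2, 6, 8); Orbyt gets 7.
- Z → Nexon plays Std3 (best of 6, 9, 11, 4); Orbyt gets 6.
Maximizing over 0, 10, 7, 6, Orbyt chooses X. Subgame-perfect outcome: (Std2, X) with payoffs (10, 10).
For the simultaneous game, intersect best replies.
Nexon's best replies: W→Std1; X→Std2; Y→Std4; Z→Std3.
Orbyt's best replies: Std1→Z; Std2→X; Std3→W; Std4→X.
The unique mutual best reply is (Std2, X), giving (10, 10).
Nexon earns 10 sequentially versus 10 at the Nash outcome: unchanged.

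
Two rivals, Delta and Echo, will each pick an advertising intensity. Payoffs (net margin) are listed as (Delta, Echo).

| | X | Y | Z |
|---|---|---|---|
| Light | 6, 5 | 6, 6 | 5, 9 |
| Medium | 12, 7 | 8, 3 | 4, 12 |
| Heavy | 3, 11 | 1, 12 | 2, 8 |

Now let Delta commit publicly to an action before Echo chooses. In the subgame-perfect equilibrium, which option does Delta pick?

Solve by backward induction (Delta leads).
- Light: Echo compares 5, 6, 9 and picks Z; Delta would get 5.
- Medium: Echo compares 7, 3, 12 and picks Z; Delta would get 4.
- Heavy: Echo compares 11, 12, 8 and picks Y; Delta would get 1.
Delta's induced payoffs are 5, 4, 1, so Delta commits to Light. Subgame-perfect outcome: (Light, Z) with payoffs (5, 9).

Light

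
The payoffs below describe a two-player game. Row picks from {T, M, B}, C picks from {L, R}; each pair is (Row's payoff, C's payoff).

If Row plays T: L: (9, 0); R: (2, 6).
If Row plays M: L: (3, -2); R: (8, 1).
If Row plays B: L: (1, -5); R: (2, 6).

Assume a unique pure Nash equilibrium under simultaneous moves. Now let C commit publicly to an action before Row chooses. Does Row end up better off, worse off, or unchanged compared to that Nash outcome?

Row best-responds to each possible C move:
- L → Row plays T (best of 9, 3, 1); C gets 0.
- R → Row plays M (best of 2, 8, 2); C gets 1.
C's induced payoffs are 0, 1, so C commits to R. Subgame-perfect outcome: (M, R) with payoffs (8, 1).
For the simultaneous game, intersect best replies.
Row's best replies: L→T; R→M.
C's best replies: T→R; M→R; B→R.
Only (M, R) has each player best-responding; Nash payoffs (8, 1).
Row earns 8 sequentially versus 8 at the Nash outcome: unchanged.

unchanged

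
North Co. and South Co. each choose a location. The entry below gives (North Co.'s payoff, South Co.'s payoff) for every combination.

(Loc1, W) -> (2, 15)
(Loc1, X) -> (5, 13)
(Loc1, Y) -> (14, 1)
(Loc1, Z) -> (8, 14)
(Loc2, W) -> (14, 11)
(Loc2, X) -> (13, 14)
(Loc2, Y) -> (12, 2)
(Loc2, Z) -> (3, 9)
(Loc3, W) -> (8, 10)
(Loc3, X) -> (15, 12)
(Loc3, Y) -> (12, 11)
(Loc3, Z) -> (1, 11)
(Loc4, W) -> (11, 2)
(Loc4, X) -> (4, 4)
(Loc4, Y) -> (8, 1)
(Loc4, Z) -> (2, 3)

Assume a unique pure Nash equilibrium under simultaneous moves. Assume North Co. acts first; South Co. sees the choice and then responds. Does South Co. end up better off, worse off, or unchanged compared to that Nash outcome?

unchanged

South Co. best-responds to each possible North Co. move:
- Loc1: South Co. compares 15, 13, 1, 14 and picks W; North Co. would get 2.
- Loc2: South Co. compares 11, 14, 2, 9 and picks X; North Co. would get 13.
- Loc3: South Co. compares 10, 12, 11, 11 and picks X; North Co. would get 15.
- Loc4: South Co. compares 2, 4, 1, 3 and picks X; North Co. would get 4.
North Co.'s induced payoffs are 2, 13, 15, 4, so North Co. commits to Loc3. Subgame-perfect outcome: (Loc3, X) with payoffs (15, 12).
For the simultaneous game, intersect best replies.
North Co.'s best replies: W→Loc2; X→Loc3; Y→Loc1; Z→Loc1.
South Co.'s best replies: Loc1→W; Loc2→X; Loc3→X; Loc4→X.
The unique mutual best reply is (Loc3, X), giving (15, 12).
South Co. earns 12 sequentially versus 12 at the Nash outcome: unchanged.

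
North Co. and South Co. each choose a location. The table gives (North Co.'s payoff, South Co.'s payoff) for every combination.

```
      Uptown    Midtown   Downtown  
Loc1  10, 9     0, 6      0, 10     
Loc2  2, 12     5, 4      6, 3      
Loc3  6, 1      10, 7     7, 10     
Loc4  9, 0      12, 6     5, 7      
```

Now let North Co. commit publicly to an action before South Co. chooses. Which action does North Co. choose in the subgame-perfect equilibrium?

Loc3

Solve by backward induction (North Co. leads).
- Loc1: South Co. compares 9, 6, 10 and picks Downtown; North Co. would get 0.
- Loc2: South Co. compares 12, 4, 3 and picks Uptown; North Co. would get 2.
- Loc3: South Co. compares 1, 7, 10 and picks Downtown; North Co. would get 7.
- Loc4: South Co. compares 0, 6, 7 and picks Downtown; North Co. would get 5.
Maximizing over 0, 2, 7, 5, North Co. chooses Loc3. Subgame-perfect outcome: (Loc3, Downtown) with payoffs (7, 10).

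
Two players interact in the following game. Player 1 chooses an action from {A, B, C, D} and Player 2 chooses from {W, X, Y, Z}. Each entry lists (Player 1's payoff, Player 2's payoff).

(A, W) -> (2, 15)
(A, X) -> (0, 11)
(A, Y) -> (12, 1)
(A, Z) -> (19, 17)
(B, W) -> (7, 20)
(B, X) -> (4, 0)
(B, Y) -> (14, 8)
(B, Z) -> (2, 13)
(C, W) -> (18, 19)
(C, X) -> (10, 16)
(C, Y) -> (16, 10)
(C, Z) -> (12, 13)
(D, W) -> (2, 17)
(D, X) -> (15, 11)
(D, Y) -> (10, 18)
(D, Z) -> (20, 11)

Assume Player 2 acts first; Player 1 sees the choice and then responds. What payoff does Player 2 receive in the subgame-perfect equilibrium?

19

Backward induction with Player 2 moving first.
- W → Player 1 plays C (best of 2, 7, 18, 2); Player 2 gets 19.
- X → Player 1 plays D (best of 0, 4, 10, 15); Player 2 gets 11.
- Y → Player 1 plays C (best of 12, 14, 16, 10); Player 2 gets 10.
- Z → Player 1 plays D (best of 19, 2, 12, 20); Player 2 gets 11.
Player 2's induced payoffs are 19, 11, 10, 11, so Player 2 commits to W. Subgame-perfect outcome: (C, W) with payoffs (18, 19).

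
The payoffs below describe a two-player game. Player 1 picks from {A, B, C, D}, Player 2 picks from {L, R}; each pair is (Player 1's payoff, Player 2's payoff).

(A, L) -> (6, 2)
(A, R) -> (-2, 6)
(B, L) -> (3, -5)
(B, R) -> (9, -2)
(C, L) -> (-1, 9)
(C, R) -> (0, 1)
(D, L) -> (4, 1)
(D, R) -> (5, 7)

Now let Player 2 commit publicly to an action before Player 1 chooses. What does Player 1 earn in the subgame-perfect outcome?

6

Work backward from Player 1's decision.
- L: BR = A, leader payoff 2.
- R: BR = B, leader payoff -2.
Among 2, -2, the best is 2 at L. Subgame-perfect outcome: (A, L) with payoffs (6, 2).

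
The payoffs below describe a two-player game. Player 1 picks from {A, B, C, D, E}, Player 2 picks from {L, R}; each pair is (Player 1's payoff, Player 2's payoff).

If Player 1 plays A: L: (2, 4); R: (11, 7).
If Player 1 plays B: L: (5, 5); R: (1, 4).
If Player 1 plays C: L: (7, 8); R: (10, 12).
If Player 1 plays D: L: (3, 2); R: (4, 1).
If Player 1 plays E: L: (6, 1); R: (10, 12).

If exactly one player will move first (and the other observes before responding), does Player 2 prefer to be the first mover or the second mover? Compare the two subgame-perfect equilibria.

If Player 1 leads: Player 2's best replies are A→R, B→L, C→R, D→L, E→R; Player 1's induced payoffs 11, 5, 10, 3, 10; outcome (A, R), payoffs (11, 7).
If Player 2 leads: Player 1's best replies are L→C, R→A; Player 2's induced payoffs 8, 7; outcome (C, L), payoffs (7, 8).
Player 2 gets 8 moving first and 7 moving second, so Player 2 prefers to move first.

first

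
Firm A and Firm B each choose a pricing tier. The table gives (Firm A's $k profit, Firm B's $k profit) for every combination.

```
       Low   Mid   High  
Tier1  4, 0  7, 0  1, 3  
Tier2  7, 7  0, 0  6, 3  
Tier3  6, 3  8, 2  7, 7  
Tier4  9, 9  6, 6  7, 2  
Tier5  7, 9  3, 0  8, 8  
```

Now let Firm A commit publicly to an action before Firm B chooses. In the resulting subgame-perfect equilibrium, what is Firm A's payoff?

9

Firm B best-responds to each possible Firm A move:
- Tier1: Firm B compares 0, 0, 3 and picks High; Firm A would get 1.
- Tier2: Firm B compares 7, 0, 3 and picks Low; Firm A would get 7.
- Tier3: Firm B compares 3, 2, 7 and picks High; Firm A would get 7.
- Tier4: Firm B compares 9, 6, 2 and picks Low; Firm A would get 9.
- Tier5: Firm B compares 9, 0, 8 and picks Low; Firm A would get 7.
Maximizing over 1, 7, 7, 9, 7, Firm A chooses Tier4. Subgame-perfect outcome: (Tier4, Low) with payoffs (9, 9).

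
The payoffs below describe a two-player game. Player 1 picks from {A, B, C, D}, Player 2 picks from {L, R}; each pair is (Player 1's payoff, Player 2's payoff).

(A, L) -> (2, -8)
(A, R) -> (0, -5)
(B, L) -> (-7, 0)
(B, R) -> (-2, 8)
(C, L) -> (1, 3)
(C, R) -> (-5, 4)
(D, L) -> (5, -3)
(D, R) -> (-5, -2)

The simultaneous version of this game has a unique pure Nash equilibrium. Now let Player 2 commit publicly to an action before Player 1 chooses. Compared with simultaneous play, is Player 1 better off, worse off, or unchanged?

better off

Player 1 best-responds to each possible Player 2 move:
- L → Player 1 plays D (best of 2, -7, 1, 5); Player 2 gets -3.
- R → Player 1 plays A (best of 0, -2, -5, -5); Player 2 gets -5.
Among -3, -5, the best is -3 at L. Subgame-perfect outcome: (D, L) with payoffs (5, -3).
For the simultaneous game, intersect best replies.
Player 1's best replies: L→D; R→A.
Player 2's best replies: A→R; B→R; C→R; D→R.
Only (A, R) has each player best-responding; Nash payoffs (0, -5).
Player 1 earns 5 sequentially versus 0 at the Nash outcome: better off.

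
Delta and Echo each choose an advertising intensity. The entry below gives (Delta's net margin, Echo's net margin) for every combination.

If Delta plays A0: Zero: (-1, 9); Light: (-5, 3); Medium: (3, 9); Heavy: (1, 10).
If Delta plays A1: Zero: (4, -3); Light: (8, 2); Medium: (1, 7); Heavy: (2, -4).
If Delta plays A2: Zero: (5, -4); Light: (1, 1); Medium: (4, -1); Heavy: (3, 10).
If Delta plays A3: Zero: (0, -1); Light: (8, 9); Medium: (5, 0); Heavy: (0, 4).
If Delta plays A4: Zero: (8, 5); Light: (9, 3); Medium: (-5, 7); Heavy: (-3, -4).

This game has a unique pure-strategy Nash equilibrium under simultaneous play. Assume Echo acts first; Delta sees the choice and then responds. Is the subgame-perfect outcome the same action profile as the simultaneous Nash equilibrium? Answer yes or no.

Solve by backward induction (Echo leads).
- Zero → Delta plays A4 (best of -1, 4, 5, 0, 8); Echo gets 5.
- Light → Delta plays A4 (best of -5, 8, 1, 8, 9); Echo gets 3.
- Medium → Delta plays A3 (best of 3, 1, 4, 5, -5); Echo gets 0.
- Heavy → Delta plays A2 (best of 1, 2, 3, 0, -3); Echo gets 10.
Maximizing over 5, 3, 0, 10, Echo chooses Heavy. Subgame-perfect outcome: (A2, Heavy) with payoffs (3, 10).
Under simultaneous play:
Delta's best replies: Zero→A4; Light→A4; Medium→A3; Heavy→A2.
Echo's best replies: A0→Heavy; A1→Medium; A2→Heavy; A3→Light; A4→Medium.
The unique mutual best reply is (A2, Heavy), giving (3, 10).
Sequential outcome (A2, Heavy) coincides with the Nash profile (A2, Heavy).

yes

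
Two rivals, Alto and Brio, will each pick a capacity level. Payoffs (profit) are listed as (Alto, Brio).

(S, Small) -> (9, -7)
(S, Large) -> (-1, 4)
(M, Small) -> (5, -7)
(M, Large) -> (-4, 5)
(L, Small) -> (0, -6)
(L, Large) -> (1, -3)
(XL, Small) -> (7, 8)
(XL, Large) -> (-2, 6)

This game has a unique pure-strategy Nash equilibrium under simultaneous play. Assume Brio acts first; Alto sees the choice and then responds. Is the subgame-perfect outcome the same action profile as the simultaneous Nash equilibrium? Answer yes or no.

Backward induction with Brio moving first.
- Small → Alto plays S (best of 9, 5, 0, 7); Brio gets -7.
- Large → Alto plays L (best of -1, -4, 1, -2); Brio gets -3.
Among -7, -3, the best is -3 at Large. Subgame-perfect outcome: (L, Large) with payoffs (1, -3).
Under simultaneous play:
Alto's best replies: Small→S; Large→L.
Brio's best replies: S→Large; M→Large; L→Large; XL→Small.
Only (L, Large) has each player best-responding; Nash payoffs (1, -3).
Sequential outcome (L, Large) coincides with the Nash profile (L, Large).

yes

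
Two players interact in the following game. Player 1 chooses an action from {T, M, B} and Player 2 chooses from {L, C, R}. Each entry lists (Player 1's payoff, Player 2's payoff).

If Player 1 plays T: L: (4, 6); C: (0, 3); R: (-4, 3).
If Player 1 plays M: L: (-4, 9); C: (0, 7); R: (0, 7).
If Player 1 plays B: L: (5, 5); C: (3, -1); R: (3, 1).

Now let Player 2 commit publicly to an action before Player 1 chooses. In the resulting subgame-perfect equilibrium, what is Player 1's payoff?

5

Backward induction with Player 2 moving first.
- L: BR = B, leader payoff 5.
- C: BR = B, leader payoff -1.
- R: BR = B, leader payoff 1.
Player 2's induced payoffs are 5, -1, 1, so Player 2 commits to L. Subgame-perfect outcome: (B, L) with payoffs (5, 5).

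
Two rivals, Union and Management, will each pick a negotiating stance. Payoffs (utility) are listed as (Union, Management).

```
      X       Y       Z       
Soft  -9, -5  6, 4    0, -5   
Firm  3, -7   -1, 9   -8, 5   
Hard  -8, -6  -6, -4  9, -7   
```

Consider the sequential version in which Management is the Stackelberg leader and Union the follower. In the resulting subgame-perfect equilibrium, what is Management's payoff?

4

Work backward from Union's decision.
- X → Union plays Firm (best of -9, 3, -8); Management gets -7.
- Y → Union plays Soft (best of 6, -1, -6); Management gets 4.
- Z → Union plays Hard (best of 0, -8, 9); Management gets -7.
Among -7, 4, -7, the best is 4 at Y. Subgame-perfect outcome: (Soft, Y) with payoffs (6, 4).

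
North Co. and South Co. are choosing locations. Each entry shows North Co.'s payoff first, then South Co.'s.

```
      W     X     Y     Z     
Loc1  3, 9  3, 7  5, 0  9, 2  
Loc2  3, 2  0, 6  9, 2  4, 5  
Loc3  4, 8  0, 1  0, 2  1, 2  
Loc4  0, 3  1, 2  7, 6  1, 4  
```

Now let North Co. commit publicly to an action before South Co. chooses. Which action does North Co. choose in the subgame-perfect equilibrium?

Work backward from South Co.'s decision.
- Loc1 → South Co. plays W (best of 9, 7, 0, 2); North Co. gets 3.
- Loc2 → South Co. plays X (best of 2, 6, 2, 5); North Co. gets 0.
- Loc3 → South Co. plays W (best of 8, 1, 2, 2); North Co. gets 4.
- Loc4 → South Co. plays Y (best of 3, 2, 6, 4); North Co. gets 7.
North Co.'s induced payoffs are 3, 0, 4, 7, so North Co. commits to Loc4. Subgame-perfect outcome: (Loc4, Y) with payoffs (7, 6).

Loc4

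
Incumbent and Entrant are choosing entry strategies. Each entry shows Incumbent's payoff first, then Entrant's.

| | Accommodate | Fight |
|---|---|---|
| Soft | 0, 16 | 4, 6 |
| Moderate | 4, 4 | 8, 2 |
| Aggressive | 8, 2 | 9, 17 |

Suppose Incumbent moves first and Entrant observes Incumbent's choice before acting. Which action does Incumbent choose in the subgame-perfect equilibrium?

Entrant best-responds to each possible Incumbent move:
- Soft: BR = Accommodate, leader payoff 0.
- Moderate: BR = Accommodate, leader payoff 4.
- Aggressive: BR = Fight, leader payoff 9.
Incumbent's induced payoffs are 0, 4, 9, so Incumbent commits to Aggressive. Subgame-perfect outcome: (Aggressive, Fight) with payoffs (9, 17).

Aggressive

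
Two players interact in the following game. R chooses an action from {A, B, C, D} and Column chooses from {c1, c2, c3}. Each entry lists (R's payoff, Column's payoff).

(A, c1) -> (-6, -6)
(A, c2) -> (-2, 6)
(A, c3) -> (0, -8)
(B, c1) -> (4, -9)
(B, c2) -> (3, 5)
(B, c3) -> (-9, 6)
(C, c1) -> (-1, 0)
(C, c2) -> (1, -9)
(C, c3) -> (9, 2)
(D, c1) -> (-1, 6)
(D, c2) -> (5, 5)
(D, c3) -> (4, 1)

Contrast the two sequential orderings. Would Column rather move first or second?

If R leads: Column's best replies are A→c2, B→c3, C→c3, D→c1; R's induced payoffs -2, -9, 9, -1; outcome (C, c3), payoffs (9, 2).
If Column leads: R's best replies are c1→B, c2→D, c3→C; Column's induced payoffs -9, 5, 2; outcome (D, c2), payoffs (5, 5).
Column gets 5 moving first and 2 moving second, so Column prefers to move first.

first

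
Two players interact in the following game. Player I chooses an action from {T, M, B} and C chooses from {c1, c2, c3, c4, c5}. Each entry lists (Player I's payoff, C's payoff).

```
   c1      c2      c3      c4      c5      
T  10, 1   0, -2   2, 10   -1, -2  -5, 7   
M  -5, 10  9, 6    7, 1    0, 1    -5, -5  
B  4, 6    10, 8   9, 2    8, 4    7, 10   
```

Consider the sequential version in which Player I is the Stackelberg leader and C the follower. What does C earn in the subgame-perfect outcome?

Solve by backward induction (Player I leads).
- T: BR = c3, leader payoff 2.
- M: BR = c1, leader payoff -5.
- B: BR = c5, leader payoff 7.
Maximizing over 2, -5, 7, Player I chooses B. Subgame-perfect outcome: (B, c5) with payoffs (7, 10).

10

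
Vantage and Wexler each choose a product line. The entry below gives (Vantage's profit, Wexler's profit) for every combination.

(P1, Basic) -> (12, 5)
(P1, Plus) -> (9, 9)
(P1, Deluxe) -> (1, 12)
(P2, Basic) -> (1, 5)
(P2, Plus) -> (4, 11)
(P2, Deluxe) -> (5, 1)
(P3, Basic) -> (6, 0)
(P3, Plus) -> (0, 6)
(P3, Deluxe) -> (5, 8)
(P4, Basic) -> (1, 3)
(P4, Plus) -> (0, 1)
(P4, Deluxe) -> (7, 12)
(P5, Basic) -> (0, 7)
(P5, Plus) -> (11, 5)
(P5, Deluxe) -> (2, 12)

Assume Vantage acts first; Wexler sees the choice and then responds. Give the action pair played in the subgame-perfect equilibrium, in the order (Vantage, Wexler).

Wexler best-responds to each possible Vantage move:
- P1: Wexler compares 5, 9, 12 and picks Deluxe; Vantage would get 1.
- P2: Wexler compares 5, 11, 1 and picks Plus; Vantage would get 4.
- P3: Wexler compares 0, 6, 8 and picks Deluxe; Vantage would get 5.
- P4: Wexler compares 3, 1, 12 and picks Deluxe; Vantage would get 7.
- P5: Wexler compares 7, 5, 12 and picks Deluxe; Vantage would get 2.
Maximizing over 1, 4, 5, 7, 2, Vantage chooses P4. Subgame-perfect outcome: (P4, Deluxe) with payoffs (7, 12).

(P4, Deluxe)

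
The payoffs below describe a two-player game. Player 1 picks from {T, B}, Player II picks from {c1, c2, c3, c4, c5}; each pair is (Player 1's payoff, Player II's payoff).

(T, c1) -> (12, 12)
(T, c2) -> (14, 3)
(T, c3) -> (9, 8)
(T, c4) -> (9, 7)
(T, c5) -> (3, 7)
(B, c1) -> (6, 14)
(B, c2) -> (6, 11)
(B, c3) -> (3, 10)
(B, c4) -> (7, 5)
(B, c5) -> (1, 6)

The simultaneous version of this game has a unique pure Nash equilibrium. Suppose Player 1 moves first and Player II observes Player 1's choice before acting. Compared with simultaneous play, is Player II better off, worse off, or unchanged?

Backward induction with Player 1 moving first.
- T: BR = c1, leader payoff 12.
- B: BR = c1, leader payoff 6.
Among 12, 6, the best is 12 at T. Subgame-perfect outcome: (T, c1) with payoffs (12, 12).
For the simultaneous game, intersect best replies.
Player 1's best replies: c1→T; c2→T; c3→T; c4→T; c5→T.
Player II's best replies: T→c1; B→c1.
The unique mutual best reply is (T, c1), giving (12, 12).
Player II earns 12 sequentially versus 12 at the Nash outcome: unchanged.

unchanged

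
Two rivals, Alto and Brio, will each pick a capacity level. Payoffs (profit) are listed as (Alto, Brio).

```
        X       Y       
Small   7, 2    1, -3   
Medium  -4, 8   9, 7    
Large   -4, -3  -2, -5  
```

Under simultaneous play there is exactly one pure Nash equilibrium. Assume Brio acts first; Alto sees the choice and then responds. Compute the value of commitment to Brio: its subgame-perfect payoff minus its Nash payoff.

Solve by backward induction (Brio leads).
- X → Alto plays Small (best of 7, -4, -4); Brio gets 2.
- Y → Alto plays Medium (best of 1, 9, -2); Brio gets 7.
Brio's induced payoffs are 2, 7, so Brio commits to Y. Subgame-perfect outcome: (Medium, Y) with payoffs (9, 7).
Under simultaneous play:
Alto's best replies: X→Small; Y→Medium.
Brio's best replies: Small→X; Medium→X; Large→X.
The unique mutual best reply is (Small, X), giving (7, 2).
Brio's commitment gain: 7 − 2 = 5.

5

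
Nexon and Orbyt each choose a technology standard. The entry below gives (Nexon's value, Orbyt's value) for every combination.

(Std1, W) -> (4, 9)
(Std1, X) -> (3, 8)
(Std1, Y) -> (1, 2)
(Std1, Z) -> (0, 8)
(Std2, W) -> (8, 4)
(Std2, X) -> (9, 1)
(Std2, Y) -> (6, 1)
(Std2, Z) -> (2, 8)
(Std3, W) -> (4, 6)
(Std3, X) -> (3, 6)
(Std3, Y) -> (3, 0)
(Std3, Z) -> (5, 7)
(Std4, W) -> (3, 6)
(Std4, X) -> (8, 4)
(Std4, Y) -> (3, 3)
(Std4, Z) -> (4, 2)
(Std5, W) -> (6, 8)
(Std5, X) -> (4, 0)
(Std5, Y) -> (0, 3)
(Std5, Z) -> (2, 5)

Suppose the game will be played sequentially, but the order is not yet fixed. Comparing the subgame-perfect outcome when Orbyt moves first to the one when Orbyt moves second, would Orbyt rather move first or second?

If Nexon leads: Orbyt's best replies are Std1→W, Std2→Z, Std3→Z, Std4→W, Std5→W; Nexon's induced payoffs 4, 2, 5, 3, 6; outcome (Std5, W), payoffs (6, 8).
If Orbyt leads: Nexon's best replies are W→Std2, X→Std2, Y→Std2, Z→Std3; Orbyt's induced payoffs 4, 1, 1, 7; outcome (Std3, Z), payoffs (5, 7).
Orbyt gets 7 moving first and 8 moving second, so Orbyt prefers to move second.

second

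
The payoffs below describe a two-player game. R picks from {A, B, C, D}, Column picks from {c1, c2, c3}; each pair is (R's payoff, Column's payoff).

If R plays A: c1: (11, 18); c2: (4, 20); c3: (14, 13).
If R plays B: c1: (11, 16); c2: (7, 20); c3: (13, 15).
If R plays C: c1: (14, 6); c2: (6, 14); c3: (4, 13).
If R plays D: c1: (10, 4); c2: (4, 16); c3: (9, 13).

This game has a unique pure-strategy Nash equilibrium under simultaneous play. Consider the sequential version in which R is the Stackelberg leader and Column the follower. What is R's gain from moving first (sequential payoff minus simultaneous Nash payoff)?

0

Work backward from Column's decision.
- A → Column plays c2 (best of 18, 20, 13); R gets 4.
- B → Column plays c2 (best of 16, 20, 15); R gets 7.
- C → Column plays c2 (best of 6, 14, 13); R gets 6.
- D → Column plays c2 (best of 4, 16, 13); R gets 4.
R's induced payoffs are 4, 7, 6, 4, so R commits to B. Subgame-perfect outcome: (B, c2) with payoffs (7, 20).
Under simultaneous play:
R's best replies: c1→C; c2→B; c3→A.
Column's best replies: A→c2; B→c2; C→c2; D→c2.
The unique mutual best reply is (B, c2), giving (7, 20).
R's commitment gain: 7 − 7 = 0.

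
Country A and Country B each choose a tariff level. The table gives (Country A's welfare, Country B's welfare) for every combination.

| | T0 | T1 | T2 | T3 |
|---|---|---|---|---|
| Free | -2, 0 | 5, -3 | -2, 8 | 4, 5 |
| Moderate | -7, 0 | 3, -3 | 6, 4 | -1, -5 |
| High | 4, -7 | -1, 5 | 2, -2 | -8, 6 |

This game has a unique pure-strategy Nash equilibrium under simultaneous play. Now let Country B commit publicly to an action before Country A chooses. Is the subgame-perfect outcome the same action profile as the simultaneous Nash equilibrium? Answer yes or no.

Country A best-responds to each possible Country B move:
- T0: BR = High, leader payoff -7.
- T1: BR = Free, leader payoff -3.
- T2: BR = Moderate, leader payoff 4.
- T3: BR = Free, leader payoff 5.
Country B's induced payoffs are -7, -3, 4, 5, so Country B commits to T3. Subgame-perfect outcome: (Free, T3) with payoffs (4, 5).
Under simultaneous play:
Country A's best replies: T0→High; T1→Free; T2→Moderate; T3→Free.
Country B's best replies: Free→T2; Moderate→T2; High→T3.
The unique mutual best reply is (Moderate, T2), giving (6, 4).
Sequential outcome (Free, T3) differs from the Nash profile (Moderate, T2).

no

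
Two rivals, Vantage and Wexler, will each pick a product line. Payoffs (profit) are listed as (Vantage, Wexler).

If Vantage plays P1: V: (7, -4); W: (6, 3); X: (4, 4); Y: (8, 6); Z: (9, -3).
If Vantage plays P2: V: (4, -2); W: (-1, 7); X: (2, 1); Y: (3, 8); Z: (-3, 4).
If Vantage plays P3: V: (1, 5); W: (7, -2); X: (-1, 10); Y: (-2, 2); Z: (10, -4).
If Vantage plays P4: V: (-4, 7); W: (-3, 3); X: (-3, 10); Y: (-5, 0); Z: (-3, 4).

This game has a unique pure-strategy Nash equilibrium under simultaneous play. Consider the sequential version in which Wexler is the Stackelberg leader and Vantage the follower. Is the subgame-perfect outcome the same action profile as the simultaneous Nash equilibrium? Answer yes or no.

yes

Solve by backward induction (Wexler leads).
- V: Vantage compares 7, 4, 1, -4 and picks P1; Wexler would get -4.
- W: Vantage compares 6, -1, 7, -3 and picks P3; Wexler would get -2.
- X: Vantage compares 4, 2, -1, -3 and picks P1; Wexler would get 4.
- Y: Vantage compares 8, 3, -2, -5 and picks P1; Wexler would get 6.
- Z: Vantage compares 9, -3, 10, -3 and picks P3; Wexler would get -4.
Wexler's induced payoffs are -4, -2, 4, 6, -4, so Wexler commits to Y. Subgame-perfect outcome: (P1, Y) with payoffs (8, 6).
Now find the simultaneous Nash equilibrium.
Vantage's best replies: V→P1; W→P3; X→P1; Y→P1; Z→P3.
Wexler's best replies: P1→Y; P2→Y; P3→X; P4→X.
Only (P1, Y) has each player best-responding; Nash payoffs (8, 6).
Sequential outcome (P1, Y) coincides with the Nash profile (P1, Y).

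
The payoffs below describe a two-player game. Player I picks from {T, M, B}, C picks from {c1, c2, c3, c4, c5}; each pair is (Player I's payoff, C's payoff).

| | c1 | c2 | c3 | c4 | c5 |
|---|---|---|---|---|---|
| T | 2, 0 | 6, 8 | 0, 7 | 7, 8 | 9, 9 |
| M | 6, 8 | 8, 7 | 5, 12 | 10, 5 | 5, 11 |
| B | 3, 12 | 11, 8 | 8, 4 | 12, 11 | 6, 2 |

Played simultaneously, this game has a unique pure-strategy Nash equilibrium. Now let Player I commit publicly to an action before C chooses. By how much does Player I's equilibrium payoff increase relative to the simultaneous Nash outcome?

0

C best-responds to each possible Player I move:
- T: BR = c5, leader payoff 9.
- M: BR = c3, leader payoff 5.
- B: BR = c1, leader payoff 3.
Player I's induced payoffs are 9, 5, 3, so Player I commits to T. Subgame-perfect outcome: (T, c5) with payoffs (9, 9).
For the simultaneous game, intersect best replies.
Player I's best replies: c1→M; c2→B; c3→B; c4→B; c5→T.
C's best replies: T→c5; M→c3; B→c1.
The unique mutual best reply is (T, c5), giving (9, 9).
Player I's commitment gain: 9 − 9 = 0.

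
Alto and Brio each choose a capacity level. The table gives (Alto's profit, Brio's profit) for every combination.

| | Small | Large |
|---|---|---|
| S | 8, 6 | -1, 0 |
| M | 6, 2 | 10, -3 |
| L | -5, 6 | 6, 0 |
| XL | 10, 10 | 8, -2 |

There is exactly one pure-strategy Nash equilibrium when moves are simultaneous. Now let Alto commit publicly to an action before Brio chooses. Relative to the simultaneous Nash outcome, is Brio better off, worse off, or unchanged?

unchanged

Work backward from Brio's decision.
- S → Brio plays Small (best of 6, 0); Alto gets 8.
- M → Brio plays Small (best of 2, -3); Alto gets 6.
- L → Brio plays Small (best of 6, 0); Alto gets -5.
- XL → Brio plays Small (best of 10, -2); Alto gets 10.
Among 8, 6, -5, 10, the best is 10 at XL. Subgame-perfect outcome: (XL, Small) with payoffs (10, 10).
Now find the simultaneous Nash equilibrium.
Alto's best replies: Small→XL; Large→M.
Brio's best replies: S→Small; M→Small; L→Small; XL→Small.
Only (XL, Small) has each player best-responding; Nash payoffs (10, 10).
Brio earns 10 sequentially versus 10 at the Nash outcome: unchanged.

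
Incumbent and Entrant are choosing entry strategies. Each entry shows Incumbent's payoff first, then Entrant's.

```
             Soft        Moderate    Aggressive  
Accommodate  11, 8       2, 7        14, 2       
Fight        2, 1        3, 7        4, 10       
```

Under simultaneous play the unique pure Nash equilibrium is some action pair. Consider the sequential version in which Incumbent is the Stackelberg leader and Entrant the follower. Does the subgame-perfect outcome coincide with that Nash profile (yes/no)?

yes

Backward induction with Incumbent moving first.
- Accommodate: BR = Soft, leader payoff 11.
- Fight: BR = Aggressive, leader payoff 4.
Maximizing over 11, 4, Incumbent chooses Accommodate. Subgame-perfect outcome: (Accommodate, Soft) with payoffs (11, 8).
For the simultaneous game, intersect best replies.
Incumbent's best replies: Soft→Accommodate; Moderate→Fight; Aggressive→Accommodate.
Entrant's best replies: Accommodate→Soft; Fight→Aggressive.
The unique mutual best reply is (Accommodate, Soft), giving (11, 8).
Sequential outcome (Accommodate, Soft) coincides with the Nash profile (Accommodate, Soft).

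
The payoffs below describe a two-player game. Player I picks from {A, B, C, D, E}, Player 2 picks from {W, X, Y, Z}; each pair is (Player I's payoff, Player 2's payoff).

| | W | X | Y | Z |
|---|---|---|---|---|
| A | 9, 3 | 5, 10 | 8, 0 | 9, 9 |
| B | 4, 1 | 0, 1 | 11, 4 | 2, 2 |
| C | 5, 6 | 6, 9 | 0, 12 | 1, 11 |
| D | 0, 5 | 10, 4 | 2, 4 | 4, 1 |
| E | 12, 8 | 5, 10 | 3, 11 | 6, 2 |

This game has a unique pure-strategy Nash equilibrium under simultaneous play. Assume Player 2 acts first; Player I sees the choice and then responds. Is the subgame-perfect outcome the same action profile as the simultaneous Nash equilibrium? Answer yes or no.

Work backward from Player I's decision.
- W: Player I compares 9, 4, 5, 0, 12 and picks E; Player 2 would get 8.
- X: Player I compares 5, 0, 6, 10, 5 and picks D; Player 2 would get 4.
- Y: Player I compares 8, 11, 0, 2, 3 and picks B; Player 2 would get 4.
- Z: Player I compares 9, 2, 1, 4, 6 and picks A; Player 2 would get 9.
Among 8, 4, 4, 9, the best is 9 at Z. Subgame-perfect outcome: (A, Z) with payoffs (9, 9).
Now find the simultaneous Nash equilibrium.
Player I's best replies: W→E; X→D; Y→B; Z→A.
Player 2's best replies: A→X; B→Y; C→Y; D→W; E→Y.
The unique mutual best reply is (B, Y), giving (11, 4).
Sequential outcome (A, Z) differs from the Nash profile (B, Y).

no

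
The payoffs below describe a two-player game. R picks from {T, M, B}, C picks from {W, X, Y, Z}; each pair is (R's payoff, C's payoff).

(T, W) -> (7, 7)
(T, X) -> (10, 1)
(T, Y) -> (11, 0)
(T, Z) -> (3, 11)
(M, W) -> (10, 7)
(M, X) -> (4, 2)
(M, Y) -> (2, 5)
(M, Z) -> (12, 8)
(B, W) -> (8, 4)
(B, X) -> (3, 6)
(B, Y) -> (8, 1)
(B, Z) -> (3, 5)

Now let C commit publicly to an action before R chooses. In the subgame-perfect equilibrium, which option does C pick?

R best-responds to each possible C move:
- W: BR = M, leader payoff 7.
- X: BR = T, leader payoff 1.
- Y: BR = T, leader payoff 0.
- Z: BR = M, leader payoff 8.
C's induced payoffs are 7, 1, 0, 8, so C commits to Z. Subgame-perfect outcome: (M, Z) with payoffs (12, 8).

Z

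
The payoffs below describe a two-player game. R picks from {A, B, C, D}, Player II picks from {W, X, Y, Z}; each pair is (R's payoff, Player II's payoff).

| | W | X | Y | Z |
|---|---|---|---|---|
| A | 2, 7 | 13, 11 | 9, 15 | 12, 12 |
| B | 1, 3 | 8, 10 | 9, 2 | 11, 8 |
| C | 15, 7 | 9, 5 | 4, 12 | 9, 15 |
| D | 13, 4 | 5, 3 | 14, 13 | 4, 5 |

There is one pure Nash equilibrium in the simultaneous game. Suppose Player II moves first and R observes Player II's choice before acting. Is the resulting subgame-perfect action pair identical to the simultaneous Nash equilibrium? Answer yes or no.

Solve by backward induction (Player II leads).
- W → R plays C (best of 2, 1, 15, 13); Player II gets 7.
- X → R plays A (best of 13, 8, 9, 5); Player II gets 11.
- Y → R plays D (best of 9, 9, 4, 14); Player II gets 13.
- Z → R plays A (best of 12, 11, 9, 4); Player II gets 12.
Player II's induced payoffs are 7, 11, 13, 12, so Player II commits to Y. Subgame-perfect outcome: (D, Y) with payoffs (14, 13).
Now find the simultaneous Nash equilibrium.
R's best replies: W→C; X→A; Y→D; Z→A.
Player II's best replies: A→Y; B→X; C→Z; D→Y.
The unique mutual best reply is (D, Y), giving (14, 13).
Sequential outcome (D, Y) coincides with the Nash profile (D, Y).

yes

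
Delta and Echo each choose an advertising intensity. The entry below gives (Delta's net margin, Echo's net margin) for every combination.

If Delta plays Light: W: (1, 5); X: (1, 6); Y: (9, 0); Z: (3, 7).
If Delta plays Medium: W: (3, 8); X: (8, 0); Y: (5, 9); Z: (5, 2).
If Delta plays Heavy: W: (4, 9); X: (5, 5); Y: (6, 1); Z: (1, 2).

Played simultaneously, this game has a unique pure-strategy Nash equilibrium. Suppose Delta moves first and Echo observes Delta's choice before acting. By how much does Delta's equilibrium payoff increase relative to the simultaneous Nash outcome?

1

Backward induction with Delta moving first.
- Light: BR = Z, leader payoff 3.
- Medium: BR = Y, leader payoff 5.
- Heavy: BR = W, leader payoff 4.
Maximizing over 3, 5, 4, Delta chooses Medium. Subgame-perfect outcome: (Medium, Y) with payoffs (5, 9).
For the simultaneous game, intersect best replies.
Delta's best replies: W→Heavy; X→Medium; Y→Light; Z→Medium.
Echo's best replies: Light→Z; Medium→Y; Heavy→W.
The unique mutual best reply is (Heavy, W), giving (4, 9).
Delta's commitment gain: 5 − 4 = 1.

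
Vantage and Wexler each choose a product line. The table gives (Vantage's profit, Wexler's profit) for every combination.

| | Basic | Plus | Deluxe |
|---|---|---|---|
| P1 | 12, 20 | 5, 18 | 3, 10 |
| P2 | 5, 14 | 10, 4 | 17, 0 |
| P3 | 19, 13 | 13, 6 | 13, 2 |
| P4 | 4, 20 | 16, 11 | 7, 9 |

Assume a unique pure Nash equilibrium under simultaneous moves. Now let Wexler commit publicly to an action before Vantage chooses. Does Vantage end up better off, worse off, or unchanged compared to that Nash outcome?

Solve by backward induction (Wexler leads).
- Basic → Vantage plays P3 (best of 12, 5, 19, 4); Wexler gets 13.
- Plus → Vantage plays P4 (best of 5, 10, 13, 16); Wexler gets 11.
- Deluxe → Vantage plays P2 (best of 3, 17, 13, 7); Wexler gets 0.
Among 13, 11, 0, the best is 13 at Basic. Subgame-perfect outcome: (P3, Basic) with payoffs (19, 13).
Under simultaneous play:
Vantage's best replies: Basic→P3; Plus→P4; Deluxe→P2.
Wexler's best replies: P1→Basic; P2→Basic; P3→Basic; P4→Basic.
Only (P3, Basic) has each player best-responding; Nash payoffs (19, 13).
Vantage earns 19 sequentially versus 19 at the Nash outcome: unchanged.

unchanged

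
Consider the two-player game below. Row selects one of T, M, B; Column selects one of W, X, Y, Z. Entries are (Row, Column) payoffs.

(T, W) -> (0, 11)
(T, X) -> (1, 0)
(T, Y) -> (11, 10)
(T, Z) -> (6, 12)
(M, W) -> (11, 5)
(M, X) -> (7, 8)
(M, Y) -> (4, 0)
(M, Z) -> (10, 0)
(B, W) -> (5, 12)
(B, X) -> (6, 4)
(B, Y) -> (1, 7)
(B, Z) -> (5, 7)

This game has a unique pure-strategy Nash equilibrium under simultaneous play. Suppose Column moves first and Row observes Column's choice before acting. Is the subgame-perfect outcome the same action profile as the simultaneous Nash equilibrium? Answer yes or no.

no

Solve by backward induction (Column leads).
- W: BR = M, leader payoff 5.
- X: BR = M, leader payoff 8.
- Y: BR = T, leader payoff 10.
- Z: BR = M, leader payoff 0.
Maximizing over 5, 8, 10, 0, Column chooses Y. Subgame-perfect outcome: (T, Y) with payoffs (11, 10).
Now find the simultaneous Nash equilibrium.
Row's best replies: W→M; X→M; Y→T; Z→M.
Column's best replies: T→Z; M→X; B→W.
The unique mutual best reply is (M, X), giving (7, 8).
Sequential outcome (T, Y) differs from the Nash profile (M, X).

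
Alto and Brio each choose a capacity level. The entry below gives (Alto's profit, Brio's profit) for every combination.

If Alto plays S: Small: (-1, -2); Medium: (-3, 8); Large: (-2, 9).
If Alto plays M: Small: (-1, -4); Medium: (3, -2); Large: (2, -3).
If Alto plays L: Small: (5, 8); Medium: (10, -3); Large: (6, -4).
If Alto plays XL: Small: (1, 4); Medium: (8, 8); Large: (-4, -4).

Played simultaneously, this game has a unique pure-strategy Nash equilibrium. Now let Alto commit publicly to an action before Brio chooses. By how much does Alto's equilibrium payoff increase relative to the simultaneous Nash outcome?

3

Solve by backward induction (Alto leads).
- S → Brio plays Large (best of -2, 8, 9); Alto gets -2.
- M → Brio plays Medium (best of -4, -2, -3); Alto gets 3.
- L → Brio plays Small (best of 8, -3, -4); Alto gets 5.
- XL → Brio plays Medium (best of 4, 8, -4); Alto gets 8.
Maximizing over -2, 3, 5, 8, Alto chooses XL. Subgame-perfect outcome: (XL, Medium) with payoffs (8, 8).
Under simultaneous play:
Alto's best replies: Small→L; Medium→L; Large→L.
Brio's best replies: S→Large; M→Medium; L→Small; XL→Medium.
The unique mutual best reply is (L, Small), giving (5, 8).
Alto's commitment gain: 8 − 5 = 3.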